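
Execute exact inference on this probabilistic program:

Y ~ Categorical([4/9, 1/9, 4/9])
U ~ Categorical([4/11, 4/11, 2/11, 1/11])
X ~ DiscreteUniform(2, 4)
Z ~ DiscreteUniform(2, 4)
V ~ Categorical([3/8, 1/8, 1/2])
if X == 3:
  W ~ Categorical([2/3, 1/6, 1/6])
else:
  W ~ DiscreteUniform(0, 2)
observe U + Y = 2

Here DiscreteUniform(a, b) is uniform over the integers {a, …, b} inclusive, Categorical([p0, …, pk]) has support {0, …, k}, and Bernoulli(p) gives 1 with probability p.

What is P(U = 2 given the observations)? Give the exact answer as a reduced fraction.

P(U = 2 | obs) = 2/7

Enumerate traces; 243 have nonzero weight after conditioning:
  (Y=0, U=2, X=2, Z=2, V=0, W=0) weight 1/891
  (Y=0, U=2, X=2, Z=2, V=0, W=1) weight 1/891
  (Y=0, U=2, X=2, Z=2, V=0, W=2) weight 1/891
  (Y=0, U=2, X=2, Z=2, V=1, W=0) weight 1/2673
  (Y=0, U=2, X=2, Z=2, V=1, W=1) weight 1/2673
  (Y=0, U=2, X=2, Z=2, V=1, W=2) weight 1/2673
  (Y=0, U=2, X=2, Z=2, V=2, W=0) weight 4/2673
  (Y=0, U=2, X=2, Z=2, V=2, W=1) weight 4/2673
  (Y=1, U=1, X=2, Z=2, V=0, W=0) weight 1/1782
  (Y=2, U=0, X=2, Z=2, V=0, W=0) weight 2/891
  … 233 more
Group by U:
  weight(U=0) = 16/99
  weight(U=1) = 4/99
  weight(U=2) = 8/99
Total weight = 16/99 + 4/99 + 8/99 = 28/99
P(U=0 | obs) = 16/99 / 28/99 = 4/7
P(U=1 | obs) = 4/99 / 28/99 = 1/7
P(U=2 | obs) = 8/99 / 28/99 = 2/7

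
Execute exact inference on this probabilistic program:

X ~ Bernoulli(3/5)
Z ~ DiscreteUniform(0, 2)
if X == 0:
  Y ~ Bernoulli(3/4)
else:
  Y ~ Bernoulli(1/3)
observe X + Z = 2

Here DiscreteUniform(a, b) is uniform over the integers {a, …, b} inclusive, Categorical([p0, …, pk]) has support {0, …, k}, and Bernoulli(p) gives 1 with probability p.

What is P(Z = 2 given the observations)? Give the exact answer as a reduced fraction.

P(Z = 2 | obs) = 2/5

Enumerate traces; 4 have nonzero weight after conditioning:
  (X=0, Z=2, Y=0) weight 1/30
  (X=0, Z=2, Y=1) weight 1/10
  (X=1, Z=1, Y=0) weight 2/15
  (X=1, Z=1, Y=1) weight 1/15
Group by Z:
  weight(Z=1) = 1/5
  weight(Z=2) = 2/15
Total weight = 1/5 + 2/15 = 1/3
P(Z=1 | obs) = 1/5 / 1/3 = 3/5
P(Z=2 | obs) = 2/15 / 1/3 = 2/5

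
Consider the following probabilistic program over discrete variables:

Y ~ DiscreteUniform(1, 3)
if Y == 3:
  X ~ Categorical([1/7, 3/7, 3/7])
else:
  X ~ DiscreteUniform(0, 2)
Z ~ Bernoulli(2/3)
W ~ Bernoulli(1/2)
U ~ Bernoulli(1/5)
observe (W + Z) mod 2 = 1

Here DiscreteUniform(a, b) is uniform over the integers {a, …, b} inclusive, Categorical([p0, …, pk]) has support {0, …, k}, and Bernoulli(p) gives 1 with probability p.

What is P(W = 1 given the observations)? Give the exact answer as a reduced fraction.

P(W = 1 | obs) = 1/3

Enumerate traces; 36 have nonzero weight after conditioning:
  (Y=1, X=0, Z=0, W=1, U=0) weight 2/135
  (Y=1, X=0, Z=0, W=1, U=1) weight 1/270
  (Y=1, X=0, Z=1, W=0, U=0) weight 4/135
  (Y=1, X=0, Z=1, W=0, U=1) weight 1/135
  (Y=1, X=1, Z=0, W=1, U=0) weight 2/135
  (Y=1, X=1, Z=0, W=1, U=1) weight 1/270
  (Y=1, X=1, Z=1, W=0, U=0) weight 4/135
  (Y=1, X=1, Z=1, W=0, U=1) weight 1/135
  … 28 more
Group by W:
  weight(W=0) = 1/3
  weight(W=1) = 1/6
Total weight = 1/3 + 1/6 = 1/2
P(W=0 | obs) = 1/3 / 1/2 = 2/3
P(W=1 | obs) = 1/6 / 1/2 = 1/3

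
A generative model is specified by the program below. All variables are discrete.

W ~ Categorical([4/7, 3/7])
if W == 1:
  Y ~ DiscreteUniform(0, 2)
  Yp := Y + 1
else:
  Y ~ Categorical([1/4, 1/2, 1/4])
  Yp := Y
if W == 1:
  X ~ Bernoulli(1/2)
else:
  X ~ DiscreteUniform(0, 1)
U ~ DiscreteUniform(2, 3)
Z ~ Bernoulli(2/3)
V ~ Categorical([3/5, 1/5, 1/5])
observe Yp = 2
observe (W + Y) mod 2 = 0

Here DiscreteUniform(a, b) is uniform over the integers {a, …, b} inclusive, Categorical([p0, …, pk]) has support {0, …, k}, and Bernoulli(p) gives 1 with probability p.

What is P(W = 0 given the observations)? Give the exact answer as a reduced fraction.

P(W = 0 | obs) = 1/2

Enumerate traces; 48 have nonzero weight after conditioning:
  (W=0, Y=2, X=0, U=2, Z=0, V=0) weight 1/140
  (W=0, Y=2, X=0, U=2, Z=0, V=1) weight 1/420
  (W=0, Y=2, X=0, U=2, Z=0, V=2) weight 1/420
  (W=0, Y=2, X=0, U=2, Z=1, V=0) weight 1/70
  (W=0, Y=2, X=0, U=2, Z=1, V=1) weight 1/210
  (W=0, Y=2, X=0, U=2, Z=1, V=2) weight 1/210
  (W=0, Y=2, X=0, U=3, Z=0, V=0) weight 1/140
  (W=0, Y=2, X=0, U=3, Z=0, V=1) weight 1/420
  (W=1, Y=1, X=0, U=2, Z=0, V=0) weight 1/140
  … 39 more
Group by W:
  weight(W=0) = 1/7
  weight(W=1) = 1/7
Total weight = 1/7 + 1/7 = 2/7
P(W=0 | obs) = 1/7 / 2/7 = 1/2
P(W=1 | obs) = 1/7 / 2/7 = 1/2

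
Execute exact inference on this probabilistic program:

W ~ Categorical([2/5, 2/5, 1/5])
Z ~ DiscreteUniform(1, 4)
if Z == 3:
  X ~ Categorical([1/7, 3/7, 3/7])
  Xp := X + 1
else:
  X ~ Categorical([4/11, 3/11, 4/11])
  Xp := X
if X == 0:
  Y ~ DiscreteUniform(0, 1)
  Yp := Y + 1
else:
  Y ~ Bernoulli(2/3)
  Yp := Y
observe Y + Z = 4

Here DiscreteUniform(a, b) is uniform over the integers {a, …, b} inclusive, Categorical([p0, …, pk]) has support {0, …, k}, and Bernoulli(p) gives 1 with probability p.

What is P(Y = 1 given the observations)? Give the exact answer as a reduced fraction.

Enumerate traces; 18 have nonzero weight after conditioning:
  (W=0, Z=3, X=0, Y=1) weight 1/140
  (W=0, Z=3, X=1, Y=1) weight 1/35
  (W=0, Z=3, X=2, Y=1) weight 1/35
  (W=0, Z=4, X=0, Y=0) weight 1/55
  (W=0, Z=4, X=1, Y=0) weight 1/110
  (W=0, Z=4, X=2, Y=0) weight 2/165
  (W=1, Z=3, X=0, Y=1) weight 1/140
  (W=1, Z=3, X=1, Y=1) weight 1/35
  … 10 more
Group by Y:
  weight(Y=0) = 13/132
  weight(Y=1) = 9/56
Total weight = 13/132 + 9/56 = 479/1848
P(Y=0 | obs) = 13/132 / 479/1848 = 182/479
P(Y=1 | obs) = 9/56 / 479/1848 = 297/479

P(Y = 1 | obs) = 297/479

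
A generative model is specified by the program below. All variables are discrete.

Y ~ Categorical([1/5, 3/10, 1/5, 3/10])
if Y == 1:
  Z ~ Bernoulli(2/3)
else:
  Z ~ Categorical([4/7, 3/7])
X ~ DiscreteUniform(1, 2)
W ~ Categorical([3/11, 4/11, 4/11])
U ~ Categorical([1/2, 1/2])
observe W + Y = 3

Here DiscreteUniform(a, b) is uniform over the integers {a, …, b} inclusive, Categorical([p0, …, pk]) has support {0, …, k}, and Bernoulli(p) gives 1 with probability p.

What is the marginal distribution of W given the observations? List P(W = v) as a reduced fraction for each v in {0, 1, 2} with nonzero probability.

Enumerate traces; 24 have nonzero weight after conditioning:
  (Y=1, Z=0, X=1, W=2, U=0) weight 1/110
  (Y=1, Z=0, X=1, W=2, U=1) weight 1/110
  (Y=1, Z=0, X=2, W=2, U=0) weight 1/110
  (Y=1, Z=0, X=2, W=2, U=1) weight 1/110
  (Y=1, Z=1, X=1, W=2, U=0) weight 1/55
  (Y=1, Z=1, X=1, W=2, U=1) weight 1/55
  (Y=1, Z=1, X=2, W=2, U=0) weight 1/55
  (Y=1, Z=1, X=2, W=2, U=1) weight 1/55
  (Y=2, Z=0, X=1, W=1, U=0) weight 4/385
  (Y=3, Z=0, X=1, W=0, U=0) weight 9/770
  … 14 more
Group by W:
  weight(W=0) = 9/110
  weight(W=1) = 4/55
  weight(W=2) = 6/55
Total weight = 9/110 + 4/55 + 6/55 = 29/110
P(W=0 | obs) = 9/110 / 29/110 = 9/29
P(W=1 | obs) = 4/55 / 29/110 = 8/29
P(W=2 | obs) = 6/55 / 29/110 = 12/29

P(W=0) = 9/29, P(W=1) = 8/29, P(W=2) = 12/29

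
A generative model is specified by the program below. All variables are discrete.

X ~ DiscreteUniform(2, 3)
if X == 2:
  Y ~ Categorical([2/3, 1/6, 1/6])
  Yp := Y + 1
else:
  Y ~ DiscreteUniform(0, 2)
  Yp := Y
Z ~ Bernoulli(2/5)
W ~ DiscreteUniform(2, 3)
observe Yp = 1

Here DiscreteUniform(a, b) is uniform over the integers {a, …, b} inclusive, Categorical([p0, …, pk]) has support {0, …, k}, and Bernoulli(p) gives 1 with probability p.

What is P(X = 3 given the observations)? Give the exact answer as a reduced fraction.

Enumerate traces; 8 have nonzero weight after conditioning:
  (X=2, Y=0, Z=0, W=2) weight 1/10
  (X=2, Y=0, Z=0, W=3) weight 1/10
  (X=2, Y=0, Z=1, W=2) weight 1/15
  (X=2, Y=0, Z=1, W=3) weight 1/15
  (X=3, Y=1, Z=0, W=2) weight 1/20
  (X=3, Y=1, Z=0, W=3) weight 1/20
  (X=3, Y=1, Z=1, W=2) weight 1/30
  (X=3, Y=1, Z=1, W=3) weight 1/30
Group by X:
  weight(X=2) = 1/3
  weight(X=3) = 1/6
Total weight = 1/3 + 1/6 = 1/2
P(X=2 | obs) = 1/3 / 1/2 = 2/3
P(X=3 | obs) = 1/6 / 1/2 = 1/3

P(X = 3 | obs) = 1/3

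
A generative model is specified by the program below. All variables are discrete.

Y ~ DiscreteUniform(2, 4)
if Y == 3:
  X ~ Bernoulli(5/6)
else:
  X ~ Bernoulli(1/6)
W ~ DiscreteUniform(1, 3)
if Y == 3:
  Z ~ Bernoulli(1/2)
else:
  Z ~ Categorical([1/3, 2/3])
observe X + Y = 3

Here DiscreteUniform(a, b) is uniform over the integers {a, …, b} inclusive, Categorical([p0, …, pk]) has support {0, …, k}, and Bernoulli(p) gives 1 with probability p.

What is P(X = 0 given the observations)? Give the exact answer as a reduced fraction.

P(X = 0 | obs) = 1/2

Enumerate traces; 12 have nonzero weight after conditioning:
  (Y=2, X=1, W=1, Z=0) weight 1/162
  (Y=2, X=1, W=1, Z=1) weight 1/81
  (Y=2, X=1, W=2, Z=0) weight 1/162
  (Y=2, X=1, W=2, Z=1) weight 1/81
  (Y=2, X=1, W=3, Z=0) weight 1/162
  (Y=2, X=1, W=3, Z=1) weight 1/81
  (Y=3, X=0, W=1, Z=0) weight 1/108
  (Y=3, X=0, W=1, Z=1) weight 1/108
  … 4 more
Group by X:
  weight(X=0) = 1/18
  weight(X=1) = 1/18
Total weight = 1/18 + 1/18 = 1/9
P(X=0 | obs) = 1/18 / 1/9 = 1/2
P(X=1 | obs) = 1/18 / 1/9 = 1/2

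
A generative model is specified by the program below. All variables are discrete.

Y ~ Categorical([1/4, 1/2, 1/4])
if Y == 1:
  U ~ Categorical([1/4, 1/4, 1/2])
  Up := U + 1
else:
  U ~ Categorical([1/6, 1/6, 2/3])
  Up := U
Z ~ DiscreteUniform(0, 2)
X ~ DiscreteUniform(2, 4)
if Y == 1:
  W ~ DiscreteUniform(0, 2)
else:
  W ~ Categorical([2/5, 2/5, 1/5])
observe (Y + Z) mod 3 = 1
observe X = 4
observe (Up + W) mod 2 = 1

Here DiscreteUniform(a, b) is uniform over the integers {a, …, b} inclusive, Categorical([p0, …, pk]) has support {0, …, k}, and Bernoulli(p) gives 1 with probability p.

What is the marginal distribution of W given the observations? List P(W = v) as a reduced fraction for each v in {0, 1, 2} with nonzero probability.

P(W=0) = 19/61, P(W=1) = 25/61, P(W=2) = 17/61

Enumerate traces; 13 have nonzero weight after conditioning:
  (Y=0, U=0, Z=1, X=4, W=1) weight 1/540
  (Y=0, U=1, Z=1, X=4, W=0) weight 1/540
  (Y=0, U=1, Z=1, X=4, W=2) weight 1/1080
  (Y=0, U=2, Z=1, X=4, W=1) weight 1/135
  (Y=1, U=0, Z=0, X=4, W=0) weight 1/216
  (Y=1, U=0, Z=0, X=4, W=2) weight 1/216
  (Y=1, U=1, Z=0, X=4, W=1) weight 1/216
  (Y=1, U=2, Z=0, X=4, W=0) weight 1/108
  … 5 more
Group by W:
  weight(W=0) = 19/1080
  weight(W=1) = 5/216
  weight(W=2) = 17/1080
Total weight = 19/1080 + 5/216 + 17/1080 = 61/1080
P(W=0 | obs) = 19/1080 / 61/1080 = 19/61
P(W=1 | obs) = 5/216 / 61/1080 = 25/61
P(W=2 | obs) = 17/1080 / 61/1080 = 17/61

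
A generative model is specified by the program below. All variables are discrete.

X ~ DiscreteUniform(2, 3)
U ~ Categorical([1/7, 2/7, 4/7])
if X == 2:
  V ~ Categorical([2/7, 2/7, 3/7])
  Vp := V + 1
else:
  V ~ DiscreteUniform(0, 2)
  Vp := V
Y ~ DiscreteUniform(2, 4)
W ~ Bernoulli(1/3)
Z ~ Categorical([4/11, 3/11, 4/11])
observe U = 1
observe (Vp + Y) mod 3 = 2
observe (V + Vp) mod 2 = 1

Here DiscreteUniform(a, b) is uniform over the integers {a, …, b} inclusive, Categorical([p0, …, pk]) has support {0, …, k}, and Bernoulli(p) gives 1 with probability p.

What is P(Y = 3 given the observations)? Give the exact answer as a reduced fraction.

Enumerate traces; 18 have nonzero weight after conditioning:
  (X=2, U=1, V=0, Y=4, W=0, Z=0) weight 16/4851
  (X=2, U=1, V=0, Y=4, W=0, Z=1) weight 4/1617
  (X=2, U=1, V=0, Y=4, W=0, Z=2) weight 16/4851
  (X=2, U=1, V=0, Y=4, W=1, Z=0) weight 8/4851
  (X=2, U=1, V=0, Y=4, W=1, Z=1) weight 2/1617
  (X=2, U=1, V=0, Y=4, W=1, Z=2) weight 8/4851
  (X=2, U=1, V=1, Y=3, W=0, Z=0) weight 16/4851
  (X=2, U=1, V=1, Y=3, W=0, Z=1) weight 4/1617
  (X=2, U=1, V=2, Y=2, W=0, Z=0) weight 8/1617
  … 9 more
Group by Y:
  weight(Y=2) = 1/49
  weight(Y=3) = 2/147
  weight(Y=4) = 2/147
Total weight = 1/49 + 2/147 + 2/147 = 1/21
P(Y=2 | obs) = 1/49 / 1/21 = 3/7
P(Y=3 | obs) = 2/147 / 1/21 = 2/7
P(Y=4 | obs) = 2/147 / 1/21 = 2/7

P(Y = 3 | obs) = 2/7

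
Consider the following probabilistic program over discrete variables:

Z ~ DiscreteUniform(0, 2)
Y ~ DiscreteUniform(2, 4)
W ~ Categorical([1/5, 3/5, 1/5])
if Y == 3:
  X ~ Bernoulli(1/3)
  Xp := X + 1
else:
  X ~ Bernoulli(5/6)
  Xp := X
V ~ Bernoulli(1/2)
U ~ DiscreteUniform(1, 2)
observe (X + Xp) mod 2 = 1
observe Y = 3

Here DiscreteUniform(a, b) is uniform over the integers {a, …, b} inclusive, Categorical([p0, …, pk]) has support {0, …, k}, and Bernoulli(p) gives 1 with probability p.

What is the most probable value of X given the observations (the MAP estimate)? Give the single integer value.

Enumerate traces; 72 have nonzero weight after conditioning:
  (Z=0, Y=3, W=0, X=0, V=0, U=1) weight 1/270
  (Z=0, Y=3, W=0, X=0, V=0, U=2) weight 1/270
  (Z=0, Y=3, W=0, X=0, V=1, U=1) weight 1/270
  (Z=0, Y=3, W=0, X=0, V=1, U=2) weight 1/270
  (Z=0, Y=3, W=0, X=1, V=0, U=1) weight 1/540
  (Z=0, Y=3, W=0, X=1, V=0, U=2) weight 1/540
  (Z=0, Y=3, W=0, X=1, V=1, U=1) weight 1/540
  (Z=0, Y=3, W=0, X=1, V=1, U=2) weight 1/540
  … 64 more
Group by X:
  weight(X=0) = 2/9
  weight(X=1) = 1/9
Total weight = 2/9 + 1/9 = 1/3
P(X=0 | obs) = 2/9 / 1/3 = 2/3
P(X=1 | obs) = 1/9 / 1/3 = 1/3
argmax = 0

argmax_v P(X = v | obs) = 0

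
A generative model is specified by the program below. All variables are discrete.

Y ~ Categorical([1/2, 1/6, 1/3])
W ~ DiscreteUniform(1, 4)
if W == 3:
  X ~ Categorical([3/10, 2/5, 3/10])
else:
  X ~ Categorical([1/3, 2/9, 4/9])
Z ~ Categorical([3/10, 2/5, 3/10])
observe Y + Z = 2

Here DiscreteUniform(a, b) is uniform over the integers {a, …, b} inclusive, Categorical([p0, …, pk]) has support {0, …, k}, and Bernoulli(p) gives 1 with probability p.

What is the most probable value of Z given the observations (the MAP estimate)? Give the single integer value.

Enumerate traces; 36 have nonzero weight after conditioning:
  (Y=0, W=1, X=0, Z=2) weight 1/80
  (Y=0, W=1, X=1, Z=2) weight 1/120
  (Y=0, W=1, X=2, Z=2) weight 1/60
  (Y=0, W=2, X=0, Z=2) weight 1/80
  (Y=0, W=2, X=1, Z=2) weight 1/120
  (Y=0, W=2, X=2, Z=2) weight 1/60
  (Y=0, W=3, X=0, Z=2) weight 9/800
  (Y=0, W=3, X=1, Z=2) weight 3/200
  (Y=1, W=1, X=0, Z=1) weight 1/180
  (Y=2, W=1, X=0, Z=0) weight 1/120
  … 26 more
Group by Z:
  weight(Z=0) = 1/10
  weight(Z=1) = 1/15
  weight(Z=2) = 3/20
Total weight = 1/10 + 1/15 + 3/20 = 19/60
P(Z=0 | obs) = 1/10 / 19/60 = 6/19
P(Z=1 | obs) = 1/15 / 19/60 = 4/19
P(Z=2 | obs) = 3/20 / 19/60 = 9/19
argmax = 2

argmax_v P(Z = v | obs) = 2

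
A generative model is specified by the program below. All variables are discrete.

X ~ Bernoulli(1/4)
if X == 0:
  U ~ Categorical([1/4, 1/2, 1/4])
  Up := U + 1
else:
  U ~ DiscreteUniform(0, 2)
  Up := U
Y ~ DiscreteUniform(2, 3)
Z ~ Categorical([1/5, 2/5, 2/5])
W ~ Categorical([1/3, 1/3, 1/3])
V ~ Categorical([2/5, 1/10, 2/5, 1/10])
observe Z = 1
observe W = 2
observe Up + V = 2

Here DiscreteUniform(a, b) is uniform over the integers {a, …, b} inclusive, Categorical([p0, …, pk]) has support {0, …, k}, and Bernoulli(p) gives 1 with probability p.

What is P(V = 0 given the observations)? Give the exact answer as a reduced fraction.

Enumerate traces; 10 have nonzero weight after conditioning:
  (X=0, U=0, Y=2, Z=1, W=2, V=1) weight 1/800
  (X=0, U=0, Y=3, Z=1, W=2, V=1) weight 1/800
  (X=0, U=1, Y=2, Z=1, W=2, V=0) weight 1/100
  (X=0, U=1, Y=3, Z=1, W=2, V=0) weight 1/100
  (X=1, U=0, Y=2, Z=1, W=2, V=2) weight 1/450
  (X=1, U=0, Y=3, Z=1, W=2, V=2) weight 1/450
  (X=1, U=1, Y=2, Z=1, W=2, V=1) weight 1/1800
  (X=1, U=1, Y=3, Z=1, W=2, V=1) weight 1/1800
  … 2 more
Group by V:
  weight(V=0) = 11/450
  weight(V=1) = 13/3600
  weight(V=2) = 1/225
Total weight = 11/450 + 13/3600 + 1/225 = 13/400
P(V=0 | obs) = 11/450 / 13/400 = 88/117
P(V=1 | obs) = 13/3600 / 13/400 = 1/9
P(V=2 | obs) = 1/225 / 13/400 = 16/117

P(V = 0 | obs) = 88/117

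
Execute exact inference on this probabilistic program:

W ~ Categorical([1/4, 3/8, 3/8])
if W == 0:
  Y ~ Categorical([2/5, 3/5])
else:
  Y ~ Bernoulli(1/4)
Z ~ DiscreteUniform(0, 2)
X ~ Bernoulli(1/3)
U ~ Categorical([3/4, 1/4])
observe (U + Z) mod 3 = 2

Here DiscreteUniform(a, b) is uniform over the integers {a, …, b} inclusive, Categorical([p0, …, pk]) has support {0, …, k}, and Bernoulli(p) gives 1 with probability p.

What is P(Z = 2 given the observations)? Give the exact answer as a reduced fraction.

P(Z = 2 | obs) = 3/4

Enumerate traces; 24 have nonzero weight after conditioning:
  (W=0, Y=0, Z=1, X=0, U=1) weight 1/180
  (W=0, Y=0, Z=1, X=1, U=1) weight 1/360
  (W=0, Y=0, Z=2, X=0, U=0) weight 1/60
  (W=0, Y=0, Z=2, X=1, U=0) weight 1/120
  (W=0, Y=1, Z=1, X=0, U=1) weight 1/120
  (W=0, Y=1, Z=1, X=1, U=1) weight 1/240
  (W=0, Y=1, Z=2, X=0, U=0) weight 1/40
  (W=0, Y=1, Z=2, X=1, U=0) weight 1/80
  … 16 more
Group by Z:
  weight(Z=1) = 1/12
  weight(Z=2) = 1/4
Total weight = 1/12 + 1/4 = 1/3
P(Z=1 | obs) = 1/12 / 1/3 = 1/4
P(Z=2 | obs) = 1/4 / 1/3 = 3/4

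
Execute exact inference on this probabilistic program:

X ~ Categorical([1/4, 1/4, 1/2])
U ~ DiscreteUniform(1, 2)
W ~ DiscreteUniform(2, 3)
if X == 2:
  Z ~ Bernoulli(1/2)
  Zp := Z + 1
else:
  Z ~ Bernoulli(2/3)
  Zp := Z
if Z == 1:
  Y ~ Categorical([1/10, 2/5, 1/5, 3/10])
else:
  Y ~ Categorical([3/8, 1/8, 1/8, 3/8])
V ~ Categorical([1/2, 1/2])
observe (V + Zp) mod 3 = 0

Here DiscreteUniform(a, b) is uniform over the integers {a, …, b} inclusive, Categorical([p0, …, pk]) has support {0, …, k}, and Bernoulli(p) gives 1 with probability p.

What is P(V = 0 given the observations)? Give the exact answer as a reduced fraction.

Enumerate traces; 48 have nonzero weight after conditioning:
  (X=0, U=1, W=2, Z=0, Y=0, V=0) weight 1/256
  (X=0, U=1, W=2, Z=0, Y=1, V=0) weight 1/768
  (X=0, U=1, W=2, Z=0, Y=2, V=0) weight 1/768
  (X=0, U=1, W=2, Z=0, Y=3, V=0) weight 1/256
  (X=0, U=1, W=3, Z=0, Y=0, V=0) weight 1/256
  (X=0, U=1, W=3, Z=0, Y=1, V=0) weight 1/768
  (X=0, U=1, W=3, Z=0, Y=2, V=0) weight 1/768
  (X=0, U=1, W=3, Z=0, Y=3, V=0) weight 1/256
  (X=2, U=1, W=2, Z=1, Y=0, V=1) weight 1/320
  … 39 more
Group by V:
  weight(V=0) = 1/12
  weight(V=1) = 1/8
Total weight = 1/12 + 1/8 = 5/24
P(V=0 | obs) = 1/12 / 5/24 = 2/5
P(V=1 | obs) = 1/8 / 5/24 = 3/5

P(V = 0 | obs) = 2/5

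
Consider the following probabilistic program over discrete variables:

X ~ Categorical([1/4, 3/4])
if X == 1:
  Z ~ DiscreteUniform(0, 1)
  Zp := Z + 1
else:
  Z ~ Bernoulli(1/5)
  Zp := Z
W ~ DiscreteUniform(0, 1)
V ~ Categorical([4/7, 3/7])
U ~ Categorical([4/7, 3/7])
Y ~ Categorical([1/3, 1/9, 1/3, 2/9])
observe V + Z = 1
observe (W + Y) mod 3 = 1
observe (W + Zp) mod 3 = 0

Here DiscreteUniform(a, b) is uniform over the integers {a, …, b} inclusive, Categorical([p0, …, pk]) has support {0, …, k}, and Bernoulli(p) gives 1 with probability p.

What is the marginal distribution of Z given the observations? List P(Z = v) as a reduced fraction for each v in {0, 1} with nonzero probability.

Enumerate traces; 6 have nonzero weight after conditioning:
  (X=0, Z=0, W=0, V=1, U=0, Y=1) weight 2/735
  (X=0, Z=0, W=0, V=1, U=1, Y=1) weight 1/490
  (X=1, Z=1, W=1, V=0, U=0, Y=0) weight 1/49
  (X=1, Z=1, W=1, V=0, U=0, Y=3) weight 2/147
  (X=1, Z=1, W=1, V=0, U=1, Y=0) weight 3/196
  (X=1, Z=1, W=1, V=0, U=1, Y=3) weight 1/98
Group by Z:
  weight(Z=0) = 1/210
  weight(Z=1) = 5/84
Total weight = 1/210 + 5/84 = 9/140
P(Z=0 | obs) = 1/210 / 9/140 = 2/27
P(Z=1 | obs) = 5/84 / 9/140 = 25/27

P(Z=0) = 2/27, P(Z=1) = 25/27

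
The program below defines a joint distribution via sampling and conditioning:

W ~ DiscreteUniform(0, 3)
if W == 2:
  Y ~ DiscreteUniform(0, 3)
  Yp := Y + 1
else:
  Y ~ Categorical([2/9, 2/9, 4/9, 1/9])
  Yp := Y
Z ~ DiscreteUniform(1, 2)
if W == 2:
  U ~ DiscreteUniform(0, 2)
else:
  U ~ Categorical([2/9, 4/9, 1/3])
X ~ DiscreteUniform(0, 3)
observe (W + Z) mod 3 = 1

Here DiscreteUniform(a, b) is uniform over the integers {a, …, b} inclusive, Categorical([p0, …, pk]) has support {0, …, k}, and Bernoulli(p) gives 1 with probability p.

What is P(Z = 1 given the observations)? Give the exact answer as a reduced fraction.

Enumerate traces; 144 have nonzero weight after conditioning:
  (W=0, Y=0, Z=1, U=0, X=0) weight 1/648
  (W=0, Y=0, Z=1, U=0, X=1) weight 1/648
  (W=0, Y=0, Z=1, U=0, X=2) weight 1/648
  (W=0, Y=0, Z=1, U=0, X=3) weight 1/648
  (W=0, Y=0, Z=1, U=1, X=0) weight 1/324
  (W=0, Y=0, Z=1, U=1, X=1) weight 1/324
  (W=0, Y=0, Z=1, U=1, X=2) weight 1/324
  (W=0, Y=0, Z=1, U=1, X=3) weight 1/324
  (W=2, Y=0, Z=2, U=0, X=0) weight 1/384
  … 135 more
Group by Z:
  weight(Z=1) = 1/4
  weight(Z=2) = 1/8
Total weight = 1/4 + 1/8 = 3/8
P(Z=1 | obs) = 1/4 / 3/8 = 2/3
P(Z=2 | obs) = 1/8 / 3/8 = 1/3

P(Z = 1 | obs) = 2/3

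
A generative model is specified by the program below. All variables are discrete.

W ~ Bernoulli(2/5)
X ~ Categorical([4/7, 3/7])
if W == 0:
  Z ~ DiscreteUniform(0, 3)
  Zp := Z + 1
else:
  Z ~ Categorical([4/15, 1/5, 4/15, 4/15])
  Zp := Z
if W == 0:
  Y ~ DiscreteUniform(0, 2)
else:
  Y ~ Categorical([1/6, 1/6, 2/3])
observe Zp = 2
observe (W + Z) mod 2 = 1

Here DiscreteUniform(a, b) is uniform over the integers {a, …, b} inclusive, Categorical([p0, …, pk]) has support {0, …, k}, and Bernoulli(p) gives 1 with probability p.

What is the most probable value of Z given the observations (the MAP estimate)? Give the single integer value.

argmax_v P(Z = v | obs) = 1

Enumerate traces; 12 have nonzero weight after conditioning:
  (W=0, X=0, Z=1, Y=0) weight 1/35
  (W=0, X=0, Z=1, Y=1) weight 1/35
  (W=0, X=0, Z=1, Y=2) weight 1/35
  (W=0, X=1, Z=1, Y=0) weight 3/140
  (W=0, X=1, Z=1, Y=1) weight 3/140
  (W=0, X=1, Z=1, Y=2) weight 3/140
  (W=1, X=0, Z=2, Y=0) weight 16/1575
  (W=1, X=0, Z=2, Y=1) weight 16/1575
  … 4 more
Group by Z:
  weight(Z=1) = 3/20
  weight(Z=2) = 8/75
Total weight = 3/20 + 8/75 = 77/300
P(Z=1 | obs) = 3/20 / 77/300 = 45/77
P(Z=2 | obs) = 8/75 / 77/300 = 32/77
argmax = 1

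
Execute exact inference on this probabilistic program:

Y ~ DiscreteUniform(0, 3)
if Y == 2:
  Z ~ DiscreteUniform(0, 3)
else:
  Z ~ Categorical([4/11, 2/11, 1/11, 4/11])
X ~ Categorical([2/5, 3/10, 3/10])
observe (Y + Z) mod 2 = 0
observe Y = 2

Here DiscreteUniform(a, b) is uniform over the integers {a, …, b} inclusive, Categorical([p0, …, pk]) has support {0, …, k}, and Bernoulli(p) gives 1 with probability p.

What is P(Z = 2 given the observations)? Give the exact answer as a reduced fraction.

Enumerate traces; 6 have nonzero weight after conditioning:
  (Y=2, Z=0, X=0) weight 1/40
  (Y=2, Z=0, X=1) weight 3/160
  (Y=2, Z=0, X=2) weight 3/160
  (Y=2, Z=2, X=0) weight 1/40
  (Y=2, Z=2, X=1) weight 3/160
  (Y=2, Z=2, X=2) weight 3/160
Group by Z:
  weight(Z=0) = 1/16
  weight(Z=2) = 1/16
Total weight = 1/16 + 1/16 = 1/8
P(Z=0 | obs) = 1/16 / 1/8 = 1/2
P(Z=2 | obs) = 1/16 / 1/8 = 1/2

P(Z = 2 | obs) = 1/2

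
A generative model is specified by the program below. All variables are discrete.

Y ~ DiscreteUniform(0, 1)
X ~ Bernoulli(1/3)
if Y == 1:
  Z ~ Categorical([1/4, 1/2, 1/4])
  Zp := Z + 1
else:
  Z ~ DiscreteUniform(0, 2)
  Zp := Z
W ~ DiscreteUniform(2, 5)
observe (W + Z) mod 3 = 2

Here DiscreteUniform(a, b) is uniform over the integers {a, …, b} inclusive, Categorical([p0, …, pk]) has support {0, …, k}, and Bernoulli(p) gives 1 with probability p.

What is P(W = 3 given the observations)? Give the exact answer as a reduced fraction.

P(W = 3 | obs) = 7/31

Enumerate traces; 16 have nonzero weight after conditioning:
  (Y=0, X=0, Z=0, W=2) weight 1/36
  (Y=0, X=0, Z=0, W=5) weight 1/36
  (Y=0, X=0, Z=1, W=4) weight 1/36
  (Y=0, X=0, Z=2, W=3) weight 1/36
  (Y=0, X=1, Z=0, W=2) weight 1/72
  (Y=0, X=1, Z=0, W=5) weight 1/72
  (Y=0, X=1, Z=1, W=4) weight 1/72
  (Y=0, X=1, Z=2, W=3) weight 1/72
  … 8 more
Group by W:
  weight(W=2) = 7/96
  weight(W=3) = 7/96
  weight(W=4) = 5/48
  weight(W=5) = 7/96
Total weight = 7/96 + 7/96 + 5/48 + 7/96 = 31/96
P(W=2 | obs) = 7/96 / 31/96 = 7/31
P(W=3 | obs) = 7/96 / 31/96 = 7/31
P(W=4 | obs) = 5/48 / 31/96 = 10/31
P(W=5 | obs) = 7/96 / 31/96 = 7/31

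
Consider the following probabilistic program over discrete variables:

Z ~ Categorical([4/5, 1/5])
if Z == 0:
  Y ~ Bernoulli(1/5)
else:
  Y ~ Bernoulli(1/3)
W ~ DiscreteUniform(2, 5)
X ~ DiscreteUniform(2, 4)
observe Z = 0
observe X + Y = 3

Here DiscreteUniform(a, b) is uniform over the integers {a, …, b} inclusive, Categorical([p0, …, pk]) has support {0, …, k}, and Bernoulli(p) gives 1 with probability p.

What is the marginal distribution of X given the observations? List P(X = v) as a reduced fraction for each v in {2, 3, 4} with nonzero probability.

Enumerate traces; 8 have nonzero weight after conditioning:
  (Z=0, Y=0, W=2, X=3) weight 4/75
  (Z=0, Y=0, W=3, X=3) weight 4/75
  (Z=0, Y=0, W=4, X=3) weight 4/75
  (Z=0, Y=0, W=5, X=3) weight 4/75
  (Z=0, Y=1, W=2, X=2) weight 1/75
  (Z=0, Y=1, W=3, X=2) weight 1/75
  (Z=0, Y=1, W=4, X=2) weight 1/75
  (Z=0, Y=1, W=5, X=2) weight 1/75
Group by X:
  weight(X=2) = 4/75
  weight(X=3) = 16/75
Total weight = 4/75 + 16/75 = 4/15
P(X=2 | obs) = 4/75 / 4/15 = 1/5
P(X=3 | obs) = 16/75 / 4/15 = 4/5

P(X=2) = 1/5, P(X=3) = 4/5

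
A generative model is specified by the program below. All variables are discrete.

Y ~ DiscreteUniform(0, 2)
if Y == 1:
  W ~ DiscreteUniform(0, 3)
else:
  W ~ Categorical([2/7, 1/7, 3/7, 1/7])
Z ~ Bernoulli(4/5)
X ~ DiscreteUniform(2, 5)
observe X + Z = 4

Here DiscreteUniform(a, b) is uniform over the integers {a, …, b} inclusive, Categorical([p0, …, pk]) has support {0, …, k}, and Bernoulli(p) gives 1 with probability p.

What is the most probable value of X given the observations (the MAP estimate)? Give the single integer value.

Enumerate traces; 24 have nonzero weight after conditioning:
  (Y=0, W=0, Z=0, X=4) weight 1/210
  (Y=0, W=0, Z=1, X=3) weight 2/105
  (Y=0, W=1, Z=0, X=4) weight 1/420
  (Y=0, W=1, Z=1, X=3) weight 1/105
  (Y=0, W=2, Z=0, X=4) weight 1/140
  (Y=0, W=2, Z=1, X=3) weight 1/35
  (Y=0, W=3, Z=0, X=4) weight 1/420
  (Y=0, W=3, Z=1, X=3) weight 1/105
  … 16 more
Group by X:
  weight(X=3) = 1/5
  weight(X=4) = 1/20
Total weight = 1/5 + 1/20 = 1/4
P(X=3 | obs) = 1/5 / 1/4 = 4/5
P(X=4 | obs) = 1/20 / 1/4 = 1/5
argmax = 3

argmax_v P(X = v | obs) = 3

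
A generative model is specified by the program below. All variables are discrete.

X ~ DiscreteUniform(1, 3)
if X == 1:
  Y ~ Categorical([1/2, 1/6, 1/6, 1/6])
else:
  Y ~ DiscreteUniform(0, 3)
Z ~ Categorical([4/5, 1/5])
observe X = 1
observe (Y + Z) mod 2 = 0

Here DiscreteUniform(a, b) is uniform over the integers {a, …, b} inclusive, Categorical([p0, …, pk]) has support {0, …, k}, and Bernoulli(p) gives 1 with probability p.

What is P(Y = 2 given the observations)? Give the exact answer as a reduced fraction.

Enumerate traces; 4 have nonzero weight after conditioning:
  (X=1, Y=0, Z=0) weight 2/15
  (X=1, Y=1, Z=1) weight 1/90
  (X=1, Y=2, Z=0) weight 2/45
  (X=1, Y=3, Z=1) weight 1/90
Group by Y:
  weight(Y=0) = 2/15
  weight(Y=1) = 1/90
  weight(Y=2) = 2/45
  weight(Y=3) = 1/90
Total weight = 2/15 + 1/90 + 2/45 + 1/90 = 1/5
P(Y=0 | obs) = 2/15 / 1/5 = 2/3
P(Y=1 | obs) = 1/90 / 1/5 = 1/18
P(Y=2 | obs) = 2/45 / 1/5 = 2/9
P(Y=3 | obs) = 1/90 / 1/5 = 1/18

P(Y = 2 | obs) = 2/9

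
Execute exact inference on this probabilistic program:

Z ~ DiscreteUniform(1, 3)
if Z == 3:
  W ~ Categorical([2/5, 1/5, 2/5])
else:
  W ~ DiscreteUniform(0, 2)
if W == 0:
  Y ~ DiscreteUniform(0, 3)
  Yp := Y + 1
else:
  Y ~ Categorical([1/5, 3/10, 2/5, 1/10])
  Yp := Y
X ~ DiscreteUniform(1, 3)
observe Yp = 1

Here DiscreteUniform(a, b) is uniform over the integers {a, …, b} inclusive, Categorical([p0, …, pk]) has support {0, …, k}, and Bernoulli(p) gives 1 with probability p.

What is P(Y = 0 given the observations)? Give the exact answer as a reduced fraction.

Enumerate traces; 27 have nonzero weight after conditioning:
  (Z=1, W=0, Y=0, X=1) weight 1/108
  (Z=1, W=0, Y=0, X=2) weight 1/108
  (Z=1, W=0, Y=0, X=3) weight 1/108
  (Z=1, W=1, Y=1, X=1) weight 1/90
  (Z=1, W=1, Y=1, X=2) weight 1/90
  (Z=1, W=1, Y=1, X=3) weight 1/90
  (Z=1, W=2, Y=1, X=1) weight 1/90
  (Z=1, W=2, Y=1, X=2) weight 1/90
  … 19 more
Group by Y:
  weight(Y=0) = 4/45
  weight(Y=1) = 29/150
Total weight = 4/45 + 29/150 = 127/450
P(Y=0 | obs) = 4/45 / 127/450 = 40/127
P(Y=1 | obs) = 29/150 / 127/450 = 87/127

P(Y = 0 | obs) = 40/127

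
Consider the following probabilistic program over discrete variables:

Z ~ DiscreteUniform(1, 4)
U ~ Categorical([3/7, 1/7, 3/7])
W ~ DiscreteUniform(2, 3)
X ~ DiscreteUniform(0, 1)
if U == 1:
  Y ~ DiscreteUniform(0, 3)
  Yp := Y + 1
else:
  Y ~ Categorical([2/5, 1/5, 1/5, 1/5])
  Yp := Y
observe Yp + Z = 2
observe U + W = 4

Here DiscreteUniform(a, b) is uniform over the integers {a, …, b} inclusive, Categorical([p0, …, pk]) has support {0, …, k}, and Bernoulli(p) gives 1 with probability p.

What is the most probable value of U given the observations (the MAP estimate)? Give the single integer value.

argmax_v P(U = v | obs) = 2

Enumerate traces; 6 have nonzero weight after conditioning:
  (Z=1, U=1, W=3, X=0, Y=0) weight 1/448
  (Z=1, U=1, W=3, X=1, Y=0) weight 1/448
  (Z=1, U=2, W=2, X=0, Y=1) weight 3/560
  (Z=1, U=2, W=2, X=1, Y=1) weight 3/560
  (Z=2, U=2, W=2, X=0, Y=0) weight 3/280
  (Z=2, U=2, W=2, X=1, Y=0) weight 3/280
Group by U:
  weight(U=1) = 1/224
  weight(U=2) = 9/280
Total weight = 1/224 + 9/280 = 41/1120
P(U=1 | obs) = 1/224 / 41/1120 = 5/41
P(U=2 | obs) = 9/280 / 41/1120 = 36/41
argmax = 2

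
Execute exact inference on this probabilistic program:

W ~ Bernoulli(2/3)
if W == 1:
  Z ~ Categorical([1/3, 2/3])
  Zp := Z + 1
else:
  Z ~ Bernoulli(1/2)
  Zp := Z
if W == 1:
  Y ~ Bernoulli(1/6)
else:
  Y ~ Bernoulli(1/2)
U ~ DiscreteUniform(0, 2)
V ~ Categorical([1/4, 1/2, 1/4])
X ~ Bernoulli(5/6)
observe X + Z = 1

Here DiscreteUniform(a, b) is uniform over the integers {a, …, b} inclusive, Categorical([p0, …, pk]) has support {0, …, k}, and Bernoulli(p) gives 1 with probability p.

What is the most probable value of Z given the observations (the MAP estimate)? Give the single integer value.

Enumerate traces; 72 have nonzero weight after conditioning:
  (W=0, Z=0, Y=0, U=0, V=0, X=1) weight 5/864
  (W=0, Z=0, Y=0, U=0, V=1, X=1) weight 5/432
  (W=0, Z=0, Y=0, U=0, V=2, X=1) weight 5/864
  (W=0, Z=0, Y=0, U=1, V=0, X=1) weight 5/864
  (W=0, Z=0, Y=0, U=1, V=1, X=1) weight 5/432
  (W=0, Z=0, Y=0, U=1, V=2, X=1) weight 5/864
  (W=0, Z=0, Y=0, U=2, V=0, X=1) weight 5/864
  (W=0, Z=0, Y=0, U=2, V=1, X=1) weight 5/432
  (W=0, Z=1, Y=0, U=0, V=0, X=0) weight 1/864
  … 63 more
Group by Z:
  weight(Z=0) = 35/108
  weight(Z=1) = 11/108
Total weight = 35/108 + 11/108 = 23/54
P(Z=0 | obs) = 35/108 / 23/54 = 35/46
P(Z=1 | obs) = 11/108 / 23/54 = 11/46
argmax = 0

argmax_v P(Z = v | obs) = 0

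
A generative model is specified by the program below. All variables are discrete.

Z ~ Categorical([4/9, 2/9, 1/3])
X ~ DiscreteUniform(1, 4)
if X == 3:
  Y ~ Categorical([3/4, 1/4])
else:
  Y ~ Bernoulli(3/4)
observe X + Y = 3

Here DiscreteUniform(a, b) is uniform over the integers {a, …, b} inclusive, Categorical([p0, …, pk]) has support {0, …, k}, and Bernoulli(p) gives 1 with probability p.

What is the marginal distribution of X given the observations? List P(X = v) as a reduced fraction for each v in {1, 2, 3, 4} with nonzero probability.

Enumerate traces; 6 have nonzero weight after conditioning:
  (Z=0, X=2, Y=1) weight 1/12
  (Z=0, X=3, Y=0) weight 1/12
  (Z=1, X=2, Y=1) weight 1/24
  (Z=1, X=3, Y=0) weight 1/24
  (Z=2, X=2, Y=1) weight 1/16
  (Z=2, X=3, Y=0) weight 1/16
Group by X:
  weight(X=2) = 3/16
  weight(X=3) = 3/16
Total weight = 3/16 + 3/16 = 3/8
P(X=2 | obs) = 3/16 / 3/8 = 1/2
P(X=3 | obs) = 3/16 / 3/8 = 1/2

P(X=2) = 1/2, P(X=3) = 1/2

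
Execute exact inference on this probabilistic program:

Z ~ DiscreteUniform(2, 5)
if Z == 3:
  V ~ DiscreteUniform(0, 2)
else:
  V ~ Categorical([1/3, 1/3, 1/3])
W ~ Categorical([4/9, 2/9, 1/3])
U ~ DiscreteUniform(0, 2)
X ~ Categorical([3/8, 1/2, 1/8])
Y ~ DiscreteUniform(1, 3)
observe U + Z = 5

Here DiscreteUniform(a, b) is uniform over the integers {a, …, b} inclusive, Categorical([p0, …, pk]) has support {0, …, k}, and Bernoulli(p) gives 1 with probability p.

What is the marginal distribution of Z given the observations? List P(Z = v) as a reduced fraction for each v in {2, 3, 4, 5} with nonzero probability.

Enumerate traces; 243 have nonzero weight after conditioning:
  (Z=3, V=0, W=0, U=2, X=0, Y=1) weight 1/648
  (Z=3, V=0, W=0, U=2, X=0, Y=2) weight 1/648
  (Z=3, V=0, W=0, U=2, X=0, Y=3) weight 1/648
  (Z=3, V=0, W=0, U=2, X=1, Y=1) weight 1/486
  (Z=3, V=0, W=0, U=2, X=1, Y=2) weight 1/486
  (Z=3, V=0, W=0, U=2, X=1, Y=3) weight 1/486
  (Z=3, V=0, W=0, U=2, X=2, Y=1) weight 1/1944
  (Z=3, V=0, W=0, U=2, X=2, Y=2) weight 1/1944
  (Z=4, V=0, W=0, U=1, X=0, Y=1) weight 1/648
  (Z=5, V=0, W=0, U=0, X=0, Y=1) weight 1/648
  … 233 more
Group by Z:
  weight(Z=3) = 1/12
  weight(Z=4) = 1/12
  weight(Z=5) = 1/12
Total weight = 1/12 + 1/12 + 1/12 = 1/4
P(Z=3 | obs) = 1/12 / 1/4 = 1/3
P(Z=4 | obs) = 1/12 / 1/4 = 1/3
P(Z=5 | obs) = 1/12 / 1/4 = 1/3

P(Z=3) = 1/3, P(Z=4) = 1/3, P(Z=5) = 1/3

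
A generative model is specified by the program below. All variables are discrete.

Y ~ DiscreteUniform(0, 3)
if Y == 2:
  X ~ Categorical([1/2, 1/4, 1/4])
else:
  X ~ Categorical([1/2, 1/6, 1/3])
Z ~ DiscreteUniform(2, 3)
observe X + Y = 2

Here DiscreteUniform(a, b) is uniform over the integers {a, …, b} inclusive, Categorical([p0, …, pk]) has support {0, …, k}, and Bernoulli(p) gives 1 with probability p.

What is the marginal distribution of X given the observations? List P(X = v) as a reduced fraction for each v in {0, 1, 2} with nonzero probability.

P(X=0) = 1/2, P(X=1) = 1/6, P(X=2) = 1/3

Enumerate traces; 6 have nonzero weight after conditioning:
  (Y=0, X=2, Z=2) weight 1/24
  (Y=0, X=2, Z=3) weight 1/24
  (Y=1, X=1, Z=2) weight 1/48
  (Y=1, X=1, Z=3) weight 1/48
  (Y=2, X=0, Z=2) weight 1/16
  (Y=2, X=0, Z=3) weight 1/16
Group by X:
  weight(X=0) = 1/8
  weight(X=1) = 1/24
  weight(X=2) = 1/12
Total weight = 1/8 + 1/24 + 1/12 = 1/4
P(X=0 | obs) = 1/8 / 1/4 = 1/2
P(X=1 | obs) = 1/24 / 1/4 = 1/6
P(X=2 | obs) = 1/12 / 1/4 = 1/3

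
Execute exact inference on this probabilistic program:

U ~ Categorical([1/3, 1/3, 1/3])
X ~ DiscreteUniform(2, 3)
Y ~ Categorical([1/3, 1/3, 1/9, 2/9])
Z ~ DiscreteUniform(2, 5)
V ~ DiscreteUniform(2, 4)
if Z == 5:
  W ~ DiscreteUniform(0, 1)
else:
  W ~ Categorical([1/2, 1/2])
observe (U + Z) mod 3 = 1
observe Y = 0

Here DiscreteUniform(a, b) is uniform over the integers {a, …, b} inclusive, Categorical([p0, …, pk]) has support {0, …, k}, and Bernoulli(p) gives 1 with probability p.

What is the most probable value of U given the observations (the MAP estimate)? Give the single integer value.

argmax_v P(U = v | obs) = 2

Enumerate traces; 48 have nonzero weight after conditioning:
  (U=0, X=2, Y=0, Z=4, V=2, W=0) weight 1/432
  (U=0, X=2, Y=0, Z=4, V=2, W=1) weight 1/432
  (U=0, X=2, Y=0, Z=4, V=3, W=0) weight 1/432
  (U=0, X=2, Y=0, Z=4, V=3, W=1) weight 1/432
  (U=0, X=2, Y=0, Z=4, V=4, W=0) weight 1/432
  (U=0, X=2, Y=0, Z=4, V=4, W=1) weight 1/432
  (U=0, X=3, Y=0, Z=4, V=2, W=0) weight 1/432
  (U=0, X=3, Y=0, Z=4, V=2, W=1) weight 1/432
  (U=1, X=2, Y=0, Z=3, V=2, W=0) weight 1/432
  (U=2, X=2, Y=0, Z=2, V=2, W=0) weight 1/432
  … 38 more
Group by U:
  weight(U=0) = 1/36
  weight(U=1) = 1/36
  weight(U=2) = 1/18
Total weight = 1/36 + 1/36 + 1/18 = 1/9
P(U=0 | obs) = 1/36 / 1/9 = 1/4
P(U=1 | obs) = 1/36 / 1/9 = 1/4
P(U=2 | obs) = 1/18 / 1/9 = 1/2
argmax = 2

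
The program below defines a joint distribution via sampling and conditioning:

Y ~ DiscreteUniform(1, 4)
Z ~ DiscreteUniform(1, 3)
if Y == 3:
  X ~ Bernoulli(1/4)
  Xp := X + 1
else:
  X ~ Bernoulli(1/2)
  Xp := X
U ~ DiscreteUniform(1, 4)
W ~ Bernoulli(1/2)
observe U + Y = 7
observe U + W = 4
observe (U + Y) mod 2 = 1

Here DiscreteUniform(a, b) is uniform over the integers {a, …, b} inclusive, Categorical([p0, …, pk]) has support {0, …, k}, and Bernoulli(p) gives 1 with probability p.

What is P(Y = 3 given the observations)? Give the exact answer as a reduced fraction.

Enumerate traces; 12 have nonzero weight after conditioning:
  (Y=3, Z=1, X=0, U=4, W=0) weight 1/128
  (Y=3, Z=1, X=1, U=4, W=0) weight 1/384
  (Y=3, Z=2, X=0, U=4, W=0) weight 1/128
  (Y=3, Z=2, X=1, U=4, W=0) weight 1/384
  (Y=3, Z=3, X=0, U=4, W=0) weight 1/128
  (Y=3, Z=3, X=1, U=4, W=0) weight 1/384
  (Y=4, Z=1, X=0, U=3, W=1) weight 1/192
  (Y=4, Z=1, X=1, U=3, W=1) weight 1/192
  … 4 more
Group by Y:
  weight(Y=3) = 1/32
  weight(Y=4) = 1/32
Total weight = 1/32 + 1/32 = 1/16
P(Y=3 | obs) = 1/32 / 1/16 = 1/2
P(Y=4 | obs) = 1/32 / 1/16 = 1/2

P(Y = 3 | obs) = 1/2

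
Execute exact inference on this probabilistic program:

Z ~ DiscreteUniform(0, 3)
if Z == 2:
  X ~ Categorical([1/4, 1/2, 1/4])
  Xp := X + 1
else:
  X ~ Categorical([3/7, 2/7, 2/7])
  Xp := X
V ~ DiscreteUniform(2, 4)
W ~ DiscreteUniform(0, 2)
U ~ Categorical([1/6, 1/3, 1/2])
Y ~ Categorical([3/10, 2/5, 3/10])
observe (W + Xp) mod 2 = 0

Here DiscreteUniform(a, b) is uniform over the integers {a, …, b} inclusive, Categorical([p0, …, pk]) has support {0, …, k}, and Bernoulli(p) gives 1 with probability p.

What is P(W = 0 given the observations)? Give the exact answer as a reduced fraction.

Enumerate traces; 513 have nonzero weight after conditioning:
  (Z=0, X=0, V=2, W=0, U=0, Y=0) weight 1/1680
  (Z=0, X=0, V=2, W=0, U=0, Y=1) weight 1/1260
  (Z=0, X=0, V=2, W=0, U=0, Y=2) weight 1/1680
  (Z=0, X=0, V=2, W=0, U=1, Y=0) weight 1/840
  (Z=0, X=0, V=2, W=0, U=1, Y=1) weight 1/630
  (Z=0, X=0, V=2, W=0, U=1, Y=2) weight 1/840
  (Z=0, X=0, V=2, W=0, U=2, Y=0) weight 1/560
  (Z=0, X=0, V=2, W=0, U=2, Y=1) weight 1/420
  (Z=0, X=0, V=2, W=2, U=0, Y=0) weight 1/1680
  (Z=0, X=1, V=2, W=1, U=0, Y=0) weight 1/2520
  … 503 more
Group by W:
  weight(W=0) = 37/168
  weight(W=1) = 19/168
  weight(W=2) = 37/168
Total weight = 37/168 + 19/168 + 37/168 = 31/56
P(W=0 | obs) = 37/168 / 31/56 = 37/93
P(W=1 | obs) = 19/168 / 31/56 = 19/93
P(W=2 | obs) = 37/168 / 31/56 = 37/93

P(W = 0 | obs) = 37/93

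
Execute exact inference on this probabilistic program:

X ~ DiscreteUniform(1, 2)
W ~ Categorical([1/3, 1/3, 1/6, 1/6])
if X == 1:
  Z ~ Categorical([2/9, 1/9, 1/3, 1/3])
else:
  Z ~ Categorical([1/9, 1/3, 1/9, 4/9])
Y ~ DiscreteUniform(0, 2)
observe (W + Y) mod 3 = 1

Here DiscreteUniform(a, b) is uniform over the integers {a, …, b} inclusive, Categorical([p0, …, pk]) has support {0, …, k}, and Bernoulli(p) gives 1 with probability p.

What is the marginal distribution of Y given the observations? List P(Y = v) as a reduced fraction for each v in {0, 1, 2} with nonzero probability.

Enumerate traces; 32 have nonzero weight after conditioning:
  (X=1, W=0, Z=0, Y=1) weight 1/81
  (X=1, W=0, Z=1, Y=1) weight 1/162
  (X=1, W=0, Z=2, Y=1) weight 1/54
  (X=1, W=0, Z=3, Y=1) weight 1/54
  (X=1, W=1, Z=0, Y=0) weight 1/81
  (X=1, W=1, Z=1, Y=0) weight 1/162
  (X=1, W=1, Z=2, Y=0) weight 1/54
  (X=1, W=1, Z=3, Y=0) weight 1/54
  (X=1, W=2, Z=0, Y=2) weight 1/162
  … 23 more
Group by Y:
  weight(Y=0) = 1/9
  weight(Y=1) = 1/6
  weight(Y=2) = 1/18
Total weight = 1/9 + 1/6 + 1/18 = 1/3
P(Y=0 | obs) = 1/9 / 1/3 = 1/3
P(Y=1 | obs) = 1/6 / 1/3 = 1/2
P(Y=2 | obs) = 1/18 / 1/3 = 1/6

P(Y=0) = 1/3, P(Y=1) = 1/2, P(Y=2) = 1/6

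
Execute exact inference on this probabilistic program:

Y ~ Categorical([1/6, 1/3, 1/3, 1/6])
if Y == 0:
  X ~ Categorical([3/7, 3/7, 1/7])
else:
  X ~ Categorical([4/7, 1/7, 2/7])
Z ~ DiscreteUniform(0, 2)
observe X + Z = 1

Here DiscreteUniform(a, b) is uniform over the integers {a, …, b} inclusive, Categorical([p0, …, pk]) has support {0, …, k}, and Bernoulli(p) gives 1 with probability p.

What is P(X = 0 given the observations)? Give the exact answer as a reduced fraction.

P(X = 0 | obs) = 23/31

Enumerate traces; 8 have nonzero weight after conditioning:
  (Y=0, X=0, Z=1) weight 1/42
  (Y=0, X=1, Z=0) weight 1/42
  (Y=1, X=0, Z=1) weight 4/63
  (Y=1, X=1, Z=0) weight 1/63
  (Y=2, X=0, Z=1) weight 4/63
  (Y=2, X=1, Z=0) weight 1/63
  (Y=3, X=0, Z=1) weight 2/63
  (Y=3, X=1, Z=0) weight 1/126
Group by X:
  weight(X=0) = 23/126
  weight(X=1) = 4/63
Total weight = 23/126 + 4/63 = 31/126
P(X=0 | obs) = 23/126 / 31/126 = 23/31
P(X=1 | obs) = 4/63 / 31/126 = 8/31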